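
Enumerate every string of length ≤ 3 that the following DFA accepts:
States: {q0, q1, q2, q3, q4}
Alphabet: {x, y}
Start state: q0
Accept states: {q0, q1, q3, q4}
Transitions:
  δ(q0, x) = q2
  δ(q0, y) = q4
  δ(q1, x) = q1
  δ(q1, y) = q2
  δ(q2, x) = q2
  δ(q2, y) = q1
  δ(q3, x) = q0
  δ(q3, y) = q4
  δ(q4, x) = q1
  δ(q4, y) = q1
ε, y, xy, yx, yy, xxy, xyx, yxx, yyx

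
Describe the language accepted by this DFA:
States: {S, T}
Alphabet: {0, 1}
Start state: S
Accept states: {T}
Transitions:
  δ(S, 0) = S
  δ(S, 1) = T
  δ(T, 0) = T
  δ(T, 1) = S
Testing a few strings:
  '100' → accept
  '10' → accept
  '110' → reject
  '011' → reject
State roles: S=even number of 1's so far; T=odd number of 1's so far
All binary strings with an odd number of 1's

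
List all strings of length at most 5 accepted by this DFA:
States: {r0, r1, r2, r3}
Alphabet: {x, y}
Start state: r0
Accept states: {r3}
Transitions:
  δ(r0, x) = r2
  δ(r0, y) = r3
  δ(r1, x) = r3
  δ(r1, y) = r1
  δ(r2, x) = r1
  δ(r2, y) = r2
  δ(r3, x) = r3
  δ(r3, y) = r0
y, yx, xxx, yxx, yyy, xxxx, xxyx, xyxx, yxxx, yxyy, yyyx, xxxxx, xxxyy, xxyxx, xxyyx, xyxxx, xyxyx, xyyxx, yxxxx, yxxyy, yxyyx, yyxxx, yyyxx, yyyyy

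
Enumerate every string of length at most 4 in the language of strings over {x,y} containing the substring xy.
xy, xxy, xyx, xyy, yxy, xxxy, xxyx, xxyy, xyxx, xyxy, xyyx, xyyy, yxxy, yxyx, yxyy, yyxy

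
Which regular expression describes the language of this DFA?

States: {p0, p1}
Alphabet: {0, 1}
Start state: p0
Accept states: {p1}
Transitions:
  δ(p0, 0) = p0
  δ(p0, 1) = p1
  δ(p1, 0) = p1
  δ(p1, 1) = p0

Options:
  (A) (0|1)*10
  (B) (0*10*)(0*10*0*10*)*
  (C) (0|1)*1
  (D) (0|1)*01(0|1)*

Check each option against the DFA on short strings; one disagreement eliminates an option:
  (A) (0|1)*10: on '1' the DFA goes p0 → p1 and accepts (p1 ∈ Accept), but the regex does not match it → eliminate
  (B) (0*10*)(0*10*0*10*)*: agrees with the DFA on every string of length ≤ 6
  (C) (0|1)*1: on '10' the DFA goes p0 → p1 → p1 and accepts (p1 ∈ Accept), but the regex does not match it → eliminate
  (D) (0|1)*01(0|1)*: on '1' the DFA goes p0 → p1 and accepts (p1 ∈ Accept), but the regex does not match it → eliminate
Only (B) is consistent with the DFA.
(B) (0*10*)(0*10*0*10*)*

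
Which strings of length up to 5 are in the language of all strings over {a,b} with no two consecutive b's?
ε, a, b, aa, ab, ba, aaa, aab, aba, baa, bab, aaaa, aaab, aaba, abaa, abab, baaa, baab, baba, aaaaa, aaaab, aaaba, aabaa, aabab, abaaa, abaab, ababa, baaaa, baaab, baaba, babaa, babab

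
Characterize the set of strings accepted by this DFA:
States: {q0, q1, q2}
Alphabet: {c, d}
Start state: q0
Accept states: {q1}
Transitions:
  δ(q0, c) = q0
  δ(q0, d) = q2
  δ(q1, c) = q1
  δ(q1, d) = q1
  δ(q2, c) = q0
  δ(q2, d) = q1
Testing a few strings:
  'cc' → reject
  'dccc' → reject
  'ddcc' → accept
  'd' → reject
State roles: q0=no progress toward dd; q1=substring dd seen; q2=one trailing d
All strings over {c,d} containing the substring dd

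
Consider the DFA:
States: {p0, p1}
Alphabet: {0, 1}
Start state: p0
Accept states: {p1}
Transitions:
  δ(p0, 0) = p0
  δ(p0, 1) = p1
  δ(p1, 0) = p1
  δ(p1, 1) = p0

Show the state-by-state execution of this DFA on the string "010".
read '0': p0 → p0
  read '1': p0 → p1
  read '0': p1 → p1
p0 -> p0 -> p1 -> p1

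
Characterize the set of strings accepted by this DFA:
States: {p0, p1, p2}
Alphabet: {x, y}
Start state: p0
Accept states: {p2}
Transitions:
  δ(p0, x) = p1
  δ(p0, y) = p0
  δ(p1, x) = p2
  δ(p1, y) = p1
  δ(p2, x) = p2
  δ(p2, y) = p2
Testing a few strings:
  'xxyy' → accept
  'yx' → reject
  'xyyy' → reject
  'xyy' → reject
State roles: p0=zero x's seen; p1=one x seen; p2=≥ two x's seen
All strings over {x,y} containing at least two x's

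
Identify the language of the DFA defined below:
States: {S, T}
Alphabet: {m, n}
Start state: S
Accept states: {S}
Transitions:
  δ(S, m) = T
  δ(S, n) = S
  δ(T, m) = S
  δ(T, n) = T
Testing a few strings:
  'nnn' → accept
  'nmn' → reject
  'mmm' → reject
  'mm' → accept
State roles: S=even number of m's so far; T=odd number of m's so far
All strings over {m,n} with an even number of m's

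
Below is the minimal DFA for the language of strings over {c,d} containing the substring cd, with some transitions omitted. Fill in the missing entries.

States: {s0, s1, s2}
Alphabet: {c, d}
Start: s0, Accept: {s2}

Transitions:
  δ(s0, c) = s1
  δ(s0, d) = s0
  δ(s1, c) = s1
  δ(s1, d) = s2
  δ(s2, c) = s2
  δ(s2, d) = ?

From the language and accept set, identify what each state tracks — s0: no c seen yet; s1: seen a c, waiting for d; s2: substring cd seen.
Each missing δ(q, a) is the state matching the new tracked value after reading a.
δ(s2, d) = s2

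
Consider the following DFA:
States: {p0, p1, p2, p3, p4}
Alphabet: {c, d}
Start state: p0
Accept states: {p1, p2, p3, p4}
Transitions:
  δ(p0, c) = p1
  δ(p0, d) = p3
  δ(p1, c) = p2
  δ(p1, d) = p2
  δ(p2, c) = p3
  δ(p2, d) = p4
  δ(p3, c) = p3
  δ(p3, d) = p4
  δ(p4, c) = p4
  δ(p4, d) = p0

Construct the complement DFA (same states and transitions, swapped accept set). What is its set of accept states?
Complement accept states = All states \ Original accept states
= {p0, p1, p2, p3, p4} \ {p1, p2, p3, p4}
{p0}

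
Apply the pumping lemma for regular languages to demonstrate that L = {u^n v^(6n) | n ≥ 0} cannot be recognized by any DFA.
Assume L is regular with pumping length p. Idea: pumping the u-block breaks the 1:6 ratio.
Choose s = u^p v^(6p) (length 7p ≥ p). By the pumping lemma, s = xyz with |xy| ≤ p, |y| > 0, so y = u^k with k ≥ 1. Then xy²z = u^(p+k) v^(6p). For this to be in L we would need 6p = 6(p+k), i.e. 6k = 0, contradicting k ≥ 1. So xy²z ∉ L.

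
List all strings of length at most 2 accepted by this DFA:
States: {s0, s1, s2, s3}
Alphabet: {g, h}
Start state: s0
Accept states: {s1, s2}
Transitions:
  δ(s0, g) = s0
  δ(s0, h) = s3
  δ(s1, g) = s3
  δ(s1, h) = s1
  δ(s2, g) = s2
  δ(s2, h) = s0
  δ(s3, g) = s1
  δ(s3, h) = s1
hg, hh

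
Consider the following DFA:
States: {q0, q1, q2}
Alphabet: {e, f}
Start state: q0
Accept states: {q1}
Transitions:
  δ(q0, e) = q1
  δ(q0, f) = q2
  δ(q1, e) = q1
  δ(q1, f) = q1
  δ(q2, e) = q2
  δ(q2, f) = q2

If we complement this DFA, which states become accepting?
Complement accept states = All states \ Original accept states
= {q0, q1, q2} \ {q1}
{q0, q2}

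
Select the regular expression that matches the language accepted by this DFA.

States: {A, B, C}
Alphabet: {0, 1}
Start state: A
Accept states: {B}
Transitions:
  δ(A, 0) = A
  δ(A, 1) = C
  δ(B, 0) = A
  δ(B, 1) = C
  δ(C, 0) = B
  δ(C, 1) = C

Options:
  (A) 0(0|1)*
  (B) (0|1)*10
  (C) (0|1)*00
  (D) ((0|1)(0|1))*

Check each option against the DFA on short strings; one disagreement eliminates an option:
  (A) 0(0|1)*: on '0' the DFA goes A → A and rejects (A ∉ Accept), but the regex matches it → eliminate
  (B) (0|1)*10: agrees with the DFA on every string of length ≤ 6
  (C) (0|1)*00: on '00' the DFA goes A → A → A and rejects (A ∉ Accept), but the regex matches it → eliminate
  (D) ((0|1)(0|1))*: on ε the DFA stays in A and rejects (A ∉ Accept), but the regex matches it → eliminate
Only (B) is consistent with the DFA.
(B) (0|1)*10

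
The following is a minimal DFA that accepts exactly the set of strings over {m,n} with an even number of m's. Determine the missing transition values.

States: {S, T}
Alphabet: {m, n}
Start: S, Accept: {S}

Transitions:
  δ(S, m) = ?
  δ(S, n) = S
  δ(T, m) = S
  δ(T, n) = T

From the language and accept set, identify what each state tracks — S: even number of m's so far; T: odd number of m's so far.
Each missing δ(q, a) is the state matching the new tracked value after reading a.
δ(S, m) = T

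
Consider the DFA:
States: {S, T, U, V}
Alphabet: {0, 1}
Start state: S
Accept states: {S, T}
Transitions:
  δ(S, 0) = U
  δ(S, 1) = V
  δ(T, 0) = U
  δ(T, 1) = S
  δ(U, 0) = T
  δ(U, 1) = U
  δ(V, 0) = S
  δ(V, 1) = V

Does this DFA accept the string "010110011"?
Processing string "010110011":
  S --0--> U
  U --1--> U
  U --0--> T
  T --1--> S
  S --1--> V
  V --0--> S
  S --0--> U
  U --1--> U
  U --1--> U
Final state: U
Accept states: {S, T}
No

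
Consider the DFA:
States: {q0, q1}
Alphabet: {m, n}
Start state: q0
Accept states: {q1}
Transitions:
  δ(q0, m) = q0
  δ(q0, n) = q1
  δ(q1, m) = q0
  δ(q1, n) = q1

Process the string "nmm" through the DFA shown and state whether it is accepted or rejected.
Processing string "nmm":
  q0 --n--> q1
  q1 --m--> q0
  q0 --m--> q0
Final state: q0
Accept states: {q1}
No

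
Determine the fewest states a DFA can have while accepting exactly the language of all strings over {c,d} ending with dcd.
By Myhill–Nerode, count the distinguishable equivalence classes: 4 classes — one per longest suffix of the input that is a prefix of 'dcd' (lengths 0 through 3); only the length-3 class is accepting.
4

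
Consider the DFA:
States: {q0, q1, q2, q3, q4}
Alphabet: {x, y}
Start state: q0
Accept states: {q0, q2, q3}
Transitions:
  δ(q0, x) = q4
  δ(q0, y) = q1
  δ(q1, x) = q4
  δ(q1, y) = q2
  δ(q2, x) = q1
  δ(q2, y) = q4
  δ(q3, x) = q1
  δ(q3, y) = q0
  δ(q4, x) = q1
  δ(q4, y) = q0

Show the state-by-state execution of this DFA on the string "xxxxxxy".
read 'x': q0 → q4
  read 'x': q4 → q1
  read 'x': q1 → q4
  read 'x': q4 → q1
  read 'x': q1 → q4
  read 'x': q4 → q1
  read 'y': q1 → q2
q0 -> q4 -> q1 -> q4 -> q1 -> q4 -> q1 -> q2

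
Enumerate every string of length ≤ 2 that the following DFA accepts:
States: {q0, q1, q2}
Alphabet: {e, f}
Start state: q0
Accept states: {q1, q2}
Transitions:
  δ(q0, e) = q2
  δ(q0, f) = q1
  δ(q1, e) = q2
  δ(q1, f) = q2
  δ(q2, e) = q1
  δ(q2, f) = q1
e, f, ee, ef, fe, ff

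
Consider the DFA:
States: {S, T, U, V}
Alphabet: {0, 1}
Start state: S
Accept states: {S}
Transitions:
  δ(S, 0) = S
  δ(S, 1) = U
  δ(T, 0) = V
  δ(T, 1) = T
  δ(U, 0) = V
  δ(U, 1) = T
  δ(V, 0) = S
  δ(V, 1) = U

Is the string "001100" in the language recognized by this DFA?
Processing string "001100":
  S --0--> S
  S --0--> S
  S --1--> U
  U --1--> T
  T --0--> V
  V --0--> S
Final state: S
Accept states: {S}
Yes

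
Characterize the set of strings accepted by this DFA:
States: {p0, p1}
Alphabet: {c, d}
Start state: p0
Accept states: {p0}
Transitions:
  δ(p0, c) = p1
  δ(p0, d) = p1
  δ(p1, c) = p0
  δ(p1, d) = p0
Testing a few strings:
  'ddd' → reject
  'cd' → accept
  'dcd' → reject
  'd' → reject
State roles: p0=even length so far; p1=odd length so far
All strings over {c,d} of even length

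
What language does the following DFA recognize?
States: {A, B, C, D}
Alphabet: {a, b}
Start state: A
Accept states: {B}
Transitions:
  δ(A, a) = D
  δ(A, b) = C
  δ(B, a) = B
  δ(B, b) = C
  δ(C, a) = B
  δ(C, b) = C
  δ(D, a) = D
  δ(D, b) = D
Testing a few strings:
  'bb' → reject
  'ab' → reject
  'aaaa' → reject
  'ba' → accept
State roles: A=no input read; B=started with b, last symbol a; C=started with b, last symbol b; D=started with a (dead)
All strings over {a,b} that start with b and end with a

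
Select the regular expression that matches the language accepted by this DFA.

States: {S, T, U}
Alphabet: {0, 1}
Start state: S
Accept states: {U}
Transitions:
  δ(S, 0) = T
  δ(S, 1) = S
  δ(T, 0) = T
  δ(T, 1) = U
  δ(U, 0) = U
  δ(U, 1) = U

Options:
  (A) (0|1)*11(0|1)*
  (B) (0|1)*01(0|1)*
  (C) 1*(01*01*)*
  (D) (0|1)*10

Check each option against the DFA on short strings; one disagreement eliminates an option:
  (A) (0|1)*11(0|1)*: on '01' the DFA goes S → T → U and accepts (U ∈ Accept), but the regex does not match it → eliminate
  (B) (0|1)*01(0|1)*: agrees with the DFA on every string of length ≤ 6
  (C) 1*(01*01*)*: on ε the DFA stays in S and rejects (S ∉ Accept), but the regex matches it → eliminate
  (D) (0|1)*10: on '01' the DFA goes S → T → U and accepts (U ∈ Accept), but the regex does not match it → eliminate
Only (B) is consistent with the DFA.
(B) (0|1)*01(0|1)*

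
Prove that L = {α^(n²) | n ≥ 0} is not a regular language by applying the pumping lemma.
Assume L is regular with pumping length p. Idea: pumping adds a fixed amount, but gaps between consecutive squares grow.
Choose s = α^(p²) (length p² ≥ p). By the pumping lemma, s = xyz with |xy| ≤ p, |y| > 0, so |y| = k with 1 ≤ k ≤ p. Then |xy²z| = p²+k. Since p² < p²+k ≤ p²+p < (p+1)², the length p²+k lies strictly between consecutive squares, so it is not a perfect square and xy²z ∉ L.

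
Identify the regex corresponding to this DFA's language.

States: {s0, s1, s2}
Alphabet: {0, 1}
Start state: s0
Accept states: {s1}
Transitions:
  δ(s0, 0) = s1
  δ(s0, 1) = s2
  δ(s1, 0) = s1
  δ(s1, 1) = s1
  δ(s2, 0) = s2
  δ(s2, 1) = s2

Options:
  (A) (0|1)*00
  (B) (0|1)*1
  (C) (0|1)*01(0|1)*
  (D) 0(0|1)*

Check each option against the DFA on short strings; one disagreement eliminates an option:
  (A) (0|1)*00: on '0' the DFA goes s0 → s1 and accepts (s1 ∈ Accept), but the regex does not match it → eliminate
  (B) (0|1)*1: on '0' the DFA goes s0 → s1 and accepts (s1 ∈ Accept), but the regex does not match it → eliminate
  (C) (0|1)*01(0|1)*: on '0' the DFA goes s0 → s1 and accepts (s1 ∈ Accept), but the regex does not match it → eliminate
  (D) 0(0|1)*: agrees with the DFA on every string of length ≤ 6
Only (D) is consistent with the DFA.
(D) 0(0|1)*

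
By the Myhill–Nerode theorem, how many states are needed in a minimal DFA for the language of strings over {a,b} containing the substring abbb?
By Myhill–Nerode, count the distinguishable equivalence classes: 5 classes — one per longest suffix of the input that is a prefix of 'abbb' (lengths 0 through 3), plus an absorbing 'already seen abbb' class.
5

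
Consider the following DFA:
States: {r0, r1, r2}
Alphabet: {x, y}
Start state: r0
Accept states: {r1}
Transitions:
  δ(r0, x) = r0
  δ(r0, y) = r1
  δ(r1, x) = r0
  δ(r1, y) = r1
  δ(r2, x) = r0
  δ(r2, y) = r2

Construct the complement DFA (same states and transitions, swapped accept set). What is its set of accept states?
Complement accept states = All states \ Original accept states
= {r0, r1, r2} \ {r1}
{r0, r2}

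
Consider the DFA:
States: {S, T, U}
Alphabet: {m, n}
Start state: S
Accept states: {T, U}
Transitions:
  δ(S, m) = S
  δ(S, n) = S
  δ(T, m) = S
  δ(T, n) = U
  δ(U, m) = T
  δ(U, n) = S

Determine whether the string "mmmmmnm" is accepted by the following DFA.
Processing string "mmmmmnm":
  S --m--> S
  S --m--> S
  S --m--> S
  S --m--> S
  S --m--> S
  S --n--> S
  S --m--> S
Final state: S
Accept states: {T, U}
No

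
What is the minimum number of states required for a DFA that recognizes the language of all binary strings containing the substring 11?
By Myhill–Nerode, count the distinguishable equivalence classes: 3 classes — one per longest suffix of the input that is a prefix of '11' (lengths 0 through 1), plus an absorbing 'already seen 11' class.
3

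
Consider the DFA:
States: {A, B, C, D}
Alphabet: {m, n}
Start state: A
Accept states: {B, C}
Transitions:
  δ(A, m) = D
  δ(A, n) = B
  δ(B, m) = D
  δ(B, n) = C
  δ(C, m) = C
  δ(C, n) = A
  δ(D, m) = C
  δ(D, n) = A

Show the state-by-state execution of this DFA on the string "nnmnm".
read 'n': A → B
  read 'n': B → C
  read 'm': C → C
  read 'n': C → A
  read 'm': A → D
A -> B -> C -> C -> A -> D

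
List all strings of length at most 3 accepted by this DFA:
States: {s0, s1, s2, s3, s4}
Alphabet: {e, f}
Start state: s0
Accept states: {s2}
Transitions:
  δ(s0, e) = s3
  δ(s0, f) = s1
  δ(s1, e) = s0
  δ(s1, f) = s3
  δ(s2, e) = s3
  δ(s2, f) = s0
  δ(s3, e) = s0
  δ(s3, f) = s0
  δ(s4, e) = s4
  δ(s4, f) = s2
None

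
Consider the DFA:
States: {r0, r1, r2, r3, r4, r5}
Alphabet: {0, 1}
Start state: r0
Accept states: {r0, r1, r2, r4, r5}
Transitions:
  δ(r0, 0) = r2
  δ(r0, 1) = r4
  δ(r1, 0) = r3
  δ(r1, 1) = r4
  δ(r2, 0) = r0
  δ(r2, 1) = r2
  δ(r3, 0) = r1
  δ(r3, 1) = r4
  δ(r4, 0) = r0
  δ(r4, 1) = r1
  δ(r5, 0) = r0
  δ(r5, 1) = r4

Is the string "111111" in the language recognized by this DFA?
Processing string "111111":
  r0 --1--> r4
  r4 --1--> r1
  r1 --1--> r4
  r4 --1--> r1
  r1 --1--> r4
  r4 --1--> r1
Final state: r1
Accept states: {r0, r1, r2, r4, r5}
Yes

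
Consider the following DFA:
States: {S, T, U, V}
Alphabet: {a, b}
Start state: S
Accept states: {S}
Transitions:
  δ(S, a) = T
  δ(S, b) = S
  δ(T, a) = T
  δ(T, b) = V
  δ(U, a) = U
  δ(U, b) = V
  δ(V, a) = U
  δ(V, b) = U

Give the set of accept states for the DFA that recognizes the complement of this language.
Complement accept states = All states \ Original accept states
= {S, T, U, V} \ {S}
{T, U, V}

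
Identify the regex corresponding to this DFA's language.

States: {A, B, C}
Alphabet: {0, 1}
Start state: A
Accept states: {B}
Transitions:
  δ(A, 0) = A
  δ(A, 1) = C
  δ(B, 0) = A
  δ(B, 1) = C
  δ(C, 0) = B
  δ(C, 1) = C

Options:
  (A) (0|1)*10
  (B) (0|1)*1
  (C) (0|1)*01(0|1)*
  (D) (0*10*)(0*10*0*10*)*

Check each option against the DFA on short strings; one disagreement eliminates an option:
  (A) (0|1)*10: agrees with the DFA on every string of length ≤ 6
  (B) (0|1)*1: on '1' the DFA goes A → C and rejects (C ∉ Accept), but the regex matches it → eliminate
  (C) (0|1)*01(0|1)*: on '01' the DFA goes A → A → C and rejects (C ∉ Accept), but the regex matches it → eliminate
  (D) (0*10*)(0*10*0*10*)*: on '1' the DFA goes A → C and rejects (C ∉ Accept), but the regex matches it → eliminate
Only (A) is consistent with the DFA.
(A) (0|1)*10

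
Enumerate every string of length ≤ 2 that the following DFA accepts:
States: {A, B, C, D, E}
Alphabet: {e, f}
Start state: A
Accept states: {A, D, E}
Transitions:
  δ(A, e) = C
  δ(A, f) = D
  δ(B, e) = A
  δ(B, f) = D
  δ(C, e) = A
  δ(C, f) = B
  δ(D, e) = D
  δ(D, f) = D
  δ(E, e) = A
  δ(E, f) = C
ε, f, ee, fe, ff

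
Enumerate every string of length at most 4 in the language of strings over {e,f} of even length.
ε, ee, ef, fe, ff, eeee, eeef, eefe, eeff, efee, efef, effe, efff, feee, feef, fefe, feff, ffee, ffef, fffe, ffff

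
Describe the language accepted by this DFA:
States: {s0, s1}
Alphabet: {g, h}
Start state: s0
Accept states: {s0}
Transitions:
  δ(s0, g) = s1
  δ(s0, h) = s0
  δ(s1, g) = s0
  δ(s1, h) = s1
Testing a few strings:
  'ghh' → reject
  'hgh' → reject
  'gh' → reject
  'h' → accept
State roles: s0=even number of g's so far; s1=odd number of g's so far
All strings over {g,h} with an even number of g's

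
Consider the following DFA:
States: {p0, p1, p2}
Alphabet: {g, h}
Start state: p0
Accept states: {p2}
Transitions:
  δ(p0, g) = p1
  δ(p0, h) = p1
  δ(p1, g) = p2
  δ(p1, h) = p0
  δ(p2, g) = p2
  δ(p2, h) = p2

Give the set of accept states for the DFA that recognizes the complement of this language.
Complement accept states = All states \ Original accept states
= {p0, p1, p2} \ {p2}
{p0, p1}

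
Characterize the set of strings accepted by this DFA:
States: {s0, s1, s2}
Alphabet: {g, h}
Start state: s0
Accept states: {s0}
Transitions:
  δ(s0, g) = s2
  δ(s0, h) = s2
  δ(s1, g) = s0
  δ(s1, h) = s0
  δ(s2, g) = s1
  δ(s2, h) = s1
Testing a few strings:
  'g' → reject
  'hg' → reject
  'hggh' → reject
  'gg' → reject
State roles: s0=length ≡ 0 (mod 3); s1=length ≡ 2 (mod 3); s2=length ≡ 1 (mod 3)
All strings over {g,h} whose length is a multiple of 3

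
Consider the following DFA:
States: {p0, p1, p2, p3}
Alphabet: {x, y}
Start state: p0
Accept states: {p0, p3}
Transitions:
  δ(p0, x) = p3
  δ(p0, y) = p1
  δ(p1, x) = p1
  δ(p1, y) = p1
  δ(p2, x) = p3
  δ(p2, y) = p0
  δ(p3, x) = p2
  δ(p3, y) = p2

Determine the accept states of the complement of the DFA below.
Complement accept states = All states \ Original accept states
= {p0, p1, p2, p3} \ {p0, p3}
{p1, p2}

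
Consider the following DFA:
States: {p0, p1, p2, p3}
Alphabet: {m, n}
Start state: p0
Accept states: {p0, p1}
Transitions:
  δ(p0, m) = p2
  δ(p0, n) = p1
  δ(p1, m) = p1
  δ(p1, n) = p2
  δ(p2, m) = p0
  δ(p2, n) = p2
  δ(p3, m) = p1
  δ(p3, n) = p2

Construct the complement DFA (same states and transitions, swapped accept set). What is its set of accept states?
Complement accept states = All states \ Original accept states
= {p0, p1, p2, p3} \ {p0, p1}
{p2, p3}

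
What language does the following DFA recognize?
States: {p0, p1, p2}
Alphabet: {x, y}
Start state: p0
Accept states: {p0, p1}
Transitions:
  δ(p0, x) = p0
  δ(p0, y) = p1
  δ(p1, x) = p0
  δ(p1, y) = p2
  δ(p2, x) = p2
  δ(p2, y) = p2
Testing a few strings:
  'yxy' → accept
  'x' → accept
  'xxyy' → reject
  'yxx' → accept
State roles: p0=last symbol not y (ok); p1=last symbol y (ok); p2=saw yy (dead)
All strings over {x,y} with no two consecutive y's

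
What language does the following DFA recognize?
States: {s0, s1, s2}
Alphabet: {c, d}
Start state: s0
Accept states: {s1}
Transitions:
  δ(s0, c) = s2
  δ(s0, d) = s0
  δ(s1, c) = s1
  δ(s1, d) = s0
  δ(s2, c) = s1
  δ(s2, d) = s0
Testing a few strings:
  'cc' → accept
  'd' → reject
  'ccdc' → reject
  'cdcc' → accept
State roles: s0=last symbol not c; s1=two trailing c's; s2=one trailing c
All strings over {c,d} ending with cc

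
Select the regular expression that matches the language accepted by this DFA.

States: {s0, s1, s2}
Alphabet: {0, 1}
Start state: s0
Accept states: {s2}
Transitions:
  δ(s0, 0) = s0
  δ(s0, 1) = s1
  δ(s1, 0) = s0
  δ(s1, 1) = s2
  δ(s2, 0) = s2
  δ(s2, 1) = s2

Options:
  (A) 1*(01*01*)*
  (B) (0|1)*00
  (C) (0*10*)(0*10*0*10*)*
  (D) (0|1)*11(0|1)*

Check each option against the DFA on short strings; one disagreement eliminates an option:
  (A) 1*(01*01*)*: on ε the DFA stays in s0 and rejects (s0 ∉ Accept), but the regex matches it → eliminate
  (B) (0|1)*00: on '00' the DFA goes s0 → s0 → s0 and rejects (s0 ∉ Accept), but the regex matches it → eliminate
  (C) (0*10*)(0*10*0*10*)*: on '1' the DFA goes s0 → s1 and rejects (s1 ∉ Accept), but the regex matches it → eliminate
  (D) (0|1)*11(0|1)*: agrees with the DFA on every string of length ≤ 6
Only (D) is consistent with the DFA.
(D) (0|1)*11(0|1)*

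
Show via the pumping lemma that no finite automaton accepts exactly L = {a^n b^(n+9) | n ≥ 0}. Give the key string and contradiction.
Assume L is regular with pumping length p. Idea: pumping the a-block breaks the fixed offset of 9.
Choose s = a^p b^(p+9) ∈ L. By the pumping lemma, s = xyz with |xy| ≤ p, |y| > 0, so y = a^k with k ≥ 1. Then xy²z = a^(p+k) b^(p+9). For this to be in L we would need p+9 = (p+k)+9, i.e. k = 0, contradicting k ≥ 1. So xy²z ∉ L.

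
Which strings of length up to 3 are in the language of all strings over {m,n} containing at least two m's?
mm, mmm, mmn, mnm, nmm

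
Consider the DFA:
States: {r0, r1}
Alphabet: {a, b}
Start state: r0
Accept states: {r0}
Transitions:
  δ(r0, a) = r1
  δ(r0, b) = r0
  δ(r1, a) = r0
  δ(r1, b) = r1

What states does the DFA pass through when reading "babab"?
read 'b': r0 → r0
  read 'a': r0 → r1
  read 'b': r1 → r1
  read 'a': r1 → r0
  read 'b': r0 → r0
r0 -> r0 -> r1 -> r1 -> r0 -> r0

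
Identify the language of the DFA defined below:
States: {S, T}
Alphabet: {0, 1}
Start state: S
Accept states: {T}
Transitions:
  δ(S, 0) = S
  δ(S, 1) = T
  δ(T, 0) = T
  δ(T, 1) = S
Testing a few strings:
  '11' → reject
  '1' → accept
  '011' → reject
  '0' → reject
State roles: S=even number of 1's so far; T=odd number of 1's so far
All binary strings with an odd number of 1's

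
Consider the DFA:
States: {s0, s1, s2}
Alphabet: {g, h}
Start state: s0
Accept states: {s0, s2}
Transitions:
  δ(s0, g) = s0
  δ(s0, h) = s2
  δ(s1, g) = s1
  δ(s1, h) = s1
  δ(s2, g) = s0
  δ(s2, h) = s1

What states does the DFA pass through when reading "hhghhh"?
read 'h': s0 → s2
  read 'h': s2 → s1
  read 'g': s1 → s1
  read 'h': s1 → s1
  read 'h': s1 → s1
  read 'h': s1 → s1
s0 -> s2 -> s1 -> s1 -> s1 -> s1 -> s1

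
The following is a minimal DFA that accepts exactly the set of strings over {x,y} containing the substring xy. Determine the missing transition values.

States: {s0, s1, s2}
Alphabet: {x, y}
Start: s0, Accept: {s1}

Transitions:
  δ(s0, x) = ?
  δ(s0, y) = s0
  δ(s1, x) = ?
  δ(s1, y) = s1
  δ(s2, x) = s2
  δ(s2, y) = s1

From the language and accept set, identify what each state tracks — s0: no x seen yet; s1: substring xy seen; s2: seen a x, waiting for y.
Each missing δ(q, a) is the state matching the new tracked value after reading a.
δ(s0, x) = s2; δ(s1, x) = s1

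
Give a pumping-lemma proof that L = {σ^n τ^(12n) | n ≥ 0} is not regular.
Assume L is regular with pumping length p. Idea: pumping the σ-block breaks the 1:12 ratio.
Choose s = σ^p τ^(12p) (length 13p ≥ p). By the pumping lemma, s = xyz with |xy| ≤ p, |y| > 0, so y = σ^k with k ≥ 1. Then xy²z = σ^(p+k) τ^(12p). For this to be in L we would need 12p = 12(p+k), i.e. 12k = 0, contradicting k ≥ 1. So xy²z ∉ L.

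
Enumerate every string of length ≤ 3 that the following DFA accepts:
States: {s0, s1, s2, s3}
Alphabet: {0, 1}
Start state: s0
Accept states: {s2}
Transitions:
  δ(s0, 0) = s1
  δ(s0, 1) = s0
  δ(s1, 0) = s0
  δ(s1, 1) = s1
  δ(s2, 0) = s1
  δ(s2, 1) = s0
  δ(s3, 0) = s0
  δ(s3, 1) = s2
None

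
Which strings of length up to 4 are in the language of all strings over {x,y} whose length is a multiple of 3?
ε, xxx, xxy, xyx, xyy, yxx, yxy, yyx, yyy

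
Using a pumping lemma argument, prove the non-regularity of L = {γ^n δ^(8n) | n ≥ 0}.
Assume L is regular with pumping length p. Idea: pumping the γ-block breaks the 1:8 ratio.
Choose s = γ^p δ^(8p) (length 9p ≥ p). By the pumping lemma, s = xyz with |xy| ≤ p, |y| > 0, so y = γ^k with k ≥ 1. Then xy²z = γ^(p+k) δ^(8p). For this to be in L we would need 8p = 8(p+k), i.e. 8k = 0, contradicting k ≥ 1. So xy²z ∉ L.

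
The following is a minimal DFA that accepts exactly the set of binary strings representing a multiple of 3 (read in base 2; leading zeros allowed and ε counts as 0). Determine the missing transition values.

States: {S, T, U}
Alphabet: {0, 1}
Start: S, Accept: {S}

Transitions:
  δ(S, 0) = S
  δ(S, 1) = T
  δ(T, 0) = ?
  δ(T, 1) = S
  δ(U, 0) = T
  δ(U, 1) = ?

From the language and accept set, identify what each state tracks — S: value ≡ 0 (mod 3); T: value ≡ 1 (mod 3); U: value ≡ 2 (mod 3).
Each missing δ(q, a) is the state matching the new tracked value after reading a.
δ(T, 0) = U; δ(U, 1) = U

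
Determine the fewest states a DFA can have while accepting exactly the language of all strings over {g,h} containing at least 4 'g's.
By Myhill–Nerode, count the distinguishable equivalence classes: 5 classes — having seen 0, 1, …, 3, or ≥4 copies of 'g'; any two classes i < j (j ≤ 4) are distinguished by the string g^(4−j), which takes class j to 4 copies (accepted) but leaves class i below 4 (rejected).
5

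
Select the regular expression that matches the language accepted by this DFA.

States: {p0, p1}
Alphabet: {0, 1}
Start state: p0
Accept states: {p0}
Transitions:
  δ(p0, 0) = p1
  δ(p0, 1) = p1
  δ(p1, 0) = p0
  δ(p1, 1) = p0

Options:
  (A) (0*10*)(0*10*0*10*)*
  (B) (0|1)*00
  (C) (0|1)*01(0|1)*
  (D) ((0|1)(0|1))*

Check each option against the DFA on short strings; one disagreement eliminates an option:
  (A) (0*10*)(0*10*0*10*)*: on ε the DFA stays in p0 and accepts (p0 ∈ Accept), but the regex does not match it → eliminate
  (B) (0|1)*00: on ε the DFA stays in p0 and accepts (p0 ∈ Accept), but the regex does not match it → eliminate
  (C) (0|1)*01(0|1)*: on ε the DFA stays in p0 and accepts (p0 ∈ Accept), but the regex does not match it → eliminate
  (D) ((0|1)(0|1))*: agrees with the DFA on every string of length ≤ 6
Only (D) is consistent with the DFA.
(D) ((0|1)(0|1))*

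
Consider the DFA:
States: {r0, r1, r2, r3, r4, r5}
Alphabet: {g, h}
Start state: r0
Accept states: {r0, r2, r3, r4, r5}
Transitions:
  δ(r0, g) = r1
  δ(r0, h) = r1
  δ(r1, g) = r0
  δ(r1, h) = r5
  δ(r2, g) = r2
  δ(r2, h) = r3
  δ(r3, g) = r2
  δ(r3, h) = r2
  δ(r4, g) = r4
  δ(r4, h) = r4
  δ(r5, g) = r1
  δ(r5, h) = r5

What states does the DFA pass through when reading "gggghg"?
read 'g': r0 → r1
  read 'g': r1 → r0
  read 'g': r0 → r1
  read 'g': r1 → r0
  read 'h': r0 → r1
  read 'g': r1 → r0
r0 -> r1 -> r0 -> r1 -> r0 -> r1 -> r0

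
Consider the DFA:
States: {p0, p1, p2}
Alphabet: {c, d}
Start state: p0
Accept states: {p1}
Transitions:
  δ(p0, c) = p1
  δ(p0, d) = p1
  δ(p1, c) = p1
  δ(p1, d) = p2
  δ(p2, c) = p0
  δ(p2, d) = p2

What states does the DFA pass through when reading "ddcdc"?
read 'd': p0 → p1
  read 'd': p1 → p2
  read 'c': p2 → p0
  read 'd': p0 → p1
  read 'c': p1 → p1
p0 -> p1 -> p2 -> p0 -> p1 -> p1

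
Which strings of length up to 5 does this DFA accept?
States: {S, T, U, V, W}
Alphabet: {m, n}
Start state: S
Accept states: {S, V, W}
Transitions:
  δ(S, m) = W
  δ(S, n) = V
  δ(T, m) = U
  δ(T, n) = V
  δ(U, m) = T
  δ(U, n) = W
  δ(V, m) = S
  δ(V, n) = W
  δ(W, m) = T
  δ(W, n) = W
ε, m, n, mn, nm, nn, mmn, mnn, nmm, nmn, nnn, mmmn, mmnm, mmnn, mnmn, mnnn, nmmn, nmnm, nmnn, nnmn, nnnn, mmmmn, mmmnn, mmnmm, mmnmn, mmnnn, mnmmn, mnmnm, mnmnn, mnnmn, mnnnn, nmmmn, nmmnn, nmnmm, nmnmn, nmnnn, nnmmn, nnmnm, nnmnn, nnnmn, nnnnn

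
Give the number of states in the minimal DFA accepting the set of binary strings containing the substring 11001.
By Myhill–Nerode, count the distinguishable equivalence classes: 6 classes — one per longest suffix of the input that is a prefix of '11001' (lengths 0 through 4), plus an absorbing 'already seen 11001' class.
6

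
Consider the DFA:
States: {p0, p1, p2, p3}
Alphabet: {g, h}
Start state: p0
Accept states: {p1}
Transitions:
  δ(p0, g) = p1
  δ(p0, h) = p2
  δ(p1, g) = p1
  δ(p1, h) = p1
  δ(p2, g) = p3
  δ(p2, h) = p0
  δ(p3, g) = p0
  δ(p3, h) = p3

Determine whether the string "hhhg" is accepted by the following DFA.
Processing string "hhhg":
  p0 --h--> p2
  p2 --h--> p0
  p0 --h--> p2
  p2 --g--> p3
Final state: p3
Accept states: {p1}
No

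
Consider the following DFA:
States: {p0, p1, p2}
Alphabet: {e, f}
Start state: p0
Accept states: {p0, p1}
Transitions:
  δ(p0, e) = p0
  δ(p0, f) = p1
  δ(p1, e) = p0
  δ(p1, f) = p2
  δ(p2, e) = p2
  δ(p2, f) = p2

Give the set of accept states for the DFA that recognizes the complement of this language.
Complement accept states = All states \ Original accept states
= {p0, p1, p2} \ {p0, p1}
{p2}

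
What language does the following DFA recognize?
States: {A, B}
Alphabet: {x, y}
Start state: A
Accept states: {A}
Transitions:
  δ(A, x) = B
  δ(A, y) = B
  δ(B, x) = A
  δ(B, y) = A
Testing a few strings:
  'xx' → accept
  'yx' → accept
  'y' → reject
  'xxy' → reject
State roles: A=even length so far; B=odd length so far
All strings over {x,y} of even length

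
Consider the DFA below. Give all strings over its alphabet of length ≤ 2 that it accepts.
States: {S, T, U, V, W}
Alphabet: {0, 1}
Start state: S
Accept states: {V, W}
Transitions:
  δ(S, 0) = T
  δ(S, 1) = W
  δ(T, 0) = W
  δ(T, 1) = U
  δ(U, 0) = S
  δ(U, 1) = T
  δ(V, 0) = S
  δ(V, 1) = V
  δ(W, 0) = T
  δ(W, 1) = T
1, 00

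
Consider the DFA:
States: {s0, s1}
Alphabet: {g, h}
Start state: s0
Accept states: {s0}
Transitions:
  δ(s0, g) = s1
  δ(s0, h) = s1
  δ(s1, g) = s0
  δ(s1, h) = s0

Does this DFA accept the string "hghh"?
Processing string "hghh":
  s0 --h--> s1
  s1 --g--> s0
  s0 --h--> s1
  s1 --h--> s0
Final state: s0
Accept states: {s0}
Yes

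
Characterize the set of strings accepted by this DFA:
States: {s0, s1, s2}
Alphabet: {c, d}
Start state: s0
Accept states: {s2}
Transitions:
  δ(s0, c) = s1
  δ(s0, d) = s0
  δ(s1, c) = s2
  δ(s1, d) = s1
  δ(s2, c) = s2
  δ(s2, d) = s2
Testing a few strings:
  'cd' → reject
  'd' → reject
  'ccdc' → accept
  'ddcd' → reject
State roles: s0=zero c's seen; s1=one c seen; s2=≥ two c's seen
All strings over {c,d} containing at least two c's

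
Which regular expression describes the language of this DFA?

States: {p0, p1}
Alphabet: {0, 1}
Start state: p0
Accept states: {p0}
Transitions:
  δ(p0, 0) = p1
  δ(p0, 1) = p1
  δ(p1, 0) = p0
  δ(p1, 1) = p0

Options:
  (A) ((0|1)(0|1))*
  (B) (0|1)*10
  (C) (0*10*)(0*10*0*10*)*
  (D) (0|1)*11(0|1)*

Check each option against the DFA on short strings; one disagreement eliminates an option:
  (A) ((0|1)(0|1))*: agrees with the DFA on every string of length ≤ 6
  (B) (0|1)*10: on ε the DFA stays in p0 and accepts (p0 ∈ Accept), but the regex does not match it → eliminate
  (C) (0*10*)(0*10*0*10*)*: on ε the DFA stays in p0 and accepts (p0 ∈ Accept), but the regex does not match it → eliminate
  (D) (0|1)*11(0|1)*: on ε the DFA stays in p0 and accepts (p0 ∈ Accept), but the regex does not match it → eliminate
Only (A) is consistent with the DFA.
(A) ((0|1)(0|1))*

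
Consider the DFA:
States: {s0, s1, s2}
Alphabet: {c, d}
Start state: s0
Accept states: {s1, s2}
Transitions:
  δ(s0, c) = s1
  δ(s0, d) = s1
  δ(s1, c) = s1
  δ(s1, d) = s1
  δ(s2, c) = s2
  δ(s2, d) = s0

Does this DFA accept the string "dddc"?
Processing string "dddc":
  s0 --d--> s1
  s1 --d--> s1
  s1 --d--> s1
  s1 --c--> s1
Final state: s1
Accept states: {s1, s2}
Yes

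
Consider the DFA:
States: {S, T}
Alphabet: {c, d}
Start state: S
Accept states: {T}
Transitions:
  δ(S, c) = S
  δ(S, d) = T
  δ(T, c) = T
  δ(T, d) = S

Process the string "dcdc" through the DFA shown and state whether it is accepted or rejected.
Processing string "dcdc":
  S --d--> T
  T --c--> T
  T --d--> S
  S --c--> S
Final state: S
Accept states: {T}
No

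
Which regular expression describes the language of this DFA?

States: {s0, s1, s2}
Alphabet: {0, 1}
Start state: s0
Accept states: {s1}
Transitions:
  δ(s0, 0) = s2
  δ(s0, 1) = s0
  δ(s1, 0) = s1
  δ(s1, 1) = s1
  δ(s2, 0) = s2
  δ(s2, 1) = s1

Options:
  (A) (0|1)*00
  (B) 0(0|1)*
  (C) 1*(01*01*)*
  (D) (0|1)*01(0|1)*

Check each option against the DFA on short strings; one disagreement eliminates an option:
  (A) (0|1)*00: on '00' the DFA goes s0 → s2 → s2 and rejects (s2 ∉ Accept), but the regex matches it → eliminate
  (B) 0(0|1)*: on '0' the DFA goes s0 → s2 and rejects (s2 ∉ Accept), but the regex matches it → eliminate
  (C) 1*(01*01*)*: on ε the DFA stays in s0 and rejects (s0 ∉ Accept), but the regex matches it → eliminate
  (D) (0|1)*01(0|1)*: agrees with the DFA on every string of length ≤ 6
Only (D) is consistent with the DFA.
(D) (0|1)*01(0|1)*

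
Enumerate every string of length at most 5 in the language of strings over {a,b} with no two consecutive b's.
ε, a, b, aa, ab, ba, aaa, aab, aba, baa, bab, aaaa, aaab, aaba, abaa, abab, baaa, baab, baba, aaaaa, aaaab, aaaba, aabaa, aabab, abaaa, abaab, ababa, baaaa, baaab, baaba, babaa, babab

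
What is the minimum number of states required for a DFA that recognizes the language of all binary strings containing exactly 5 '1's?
By Myhill–Nerode, count the distinguishable equivalence classes: 7 classes — having seen 0, 1, …, 5, or >5 copies of '1'; the count-5 class is the only accepting one and >5 is dead.
7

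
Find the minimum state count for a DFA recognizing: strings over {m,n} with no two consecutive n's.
By Myhill–Nerode, count the distinguishable equivalence classes: three classes — safe with last≠n / safe with last=n / nn seen (dead).
3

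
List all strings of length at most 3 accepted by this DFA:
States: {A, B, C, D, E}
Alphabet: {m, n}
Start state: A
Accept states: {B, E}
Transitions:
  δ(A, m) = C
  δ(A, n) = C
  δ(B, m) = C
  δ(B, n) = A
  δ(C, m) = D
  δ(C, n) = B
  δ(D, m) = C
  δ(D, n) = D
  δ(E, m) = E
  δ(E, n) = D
mn, nn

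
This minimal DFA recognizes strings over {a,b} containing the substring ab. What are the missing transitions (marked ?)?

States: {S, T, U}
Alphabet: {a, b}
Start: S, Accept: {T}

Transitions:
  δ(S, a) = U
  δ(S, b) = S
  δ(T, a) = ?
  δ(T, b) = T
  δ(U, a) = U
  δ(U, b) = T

From the language and accept set, identify what each state tracks — S: no a seen yet; T: substring ab seen; U: seen a a, waiting for b.
Each missing δ(q, a) is the state matching the new tracked value after reading a.
δ(T, a) = T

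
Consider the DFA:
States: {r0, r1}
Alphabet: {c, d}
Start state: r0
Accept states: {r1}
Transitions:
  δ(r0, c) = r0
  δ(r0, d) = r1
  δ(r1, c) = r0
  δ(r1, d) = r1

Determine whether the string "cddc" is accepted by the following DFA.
Processing string "cddc":
  r0 --c--> r0
  r0 --d--> r1
  r1 --d--> r1
  r1 --c--> r0
Final state: r0
Accept states: {r1}
No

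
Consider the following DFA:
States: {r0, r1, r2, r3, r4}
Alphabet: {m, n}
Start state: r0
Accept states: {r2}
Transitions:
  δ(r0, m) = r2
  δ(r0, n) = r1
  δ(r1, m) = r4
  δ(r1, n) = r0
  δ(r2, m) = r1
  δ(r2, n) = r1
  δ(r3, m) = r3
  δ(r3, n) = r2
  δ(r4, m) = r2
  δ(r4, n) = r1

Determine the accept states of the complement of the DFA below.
Complement accept states = All states \ Original accept states
= {r0, r1, r2, r3, r4} \ {r2}
{r0, r1, r3, r4}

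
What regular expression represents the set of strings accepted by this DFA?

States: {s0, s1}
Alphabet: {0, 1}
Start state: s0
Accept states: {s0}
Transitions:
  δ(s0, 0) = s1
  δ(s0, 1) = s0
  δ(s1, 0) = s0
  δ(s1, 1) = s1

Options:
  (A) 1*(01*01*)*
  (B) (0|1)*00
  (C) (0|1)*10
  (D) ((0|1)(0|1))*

Check each option against the DFA on short strings; one disagreement eliminates an option:
  (A) 1*(01*01*)*: agrees with the DFA on every string of length ≤ 6
  (B) (0|1)*00: on ε the DFA stays in s0 and accepts (s0 ∈ Accept), but the regex does not match it → eliminate
  (C) (0|1)*10: on ε the DFA stays in s0 and accepts (s0 ∈ Accept), but the regex does not match it → eliminate
  (D) ((0|1)(0|1))*: on '1' the DFA goes s0 → s0 and accepts (s0 ∈ Accept), but the regex does not match it → eliminate
Only (A) is consistent with the DFA.
(A) 1*(01*01*)*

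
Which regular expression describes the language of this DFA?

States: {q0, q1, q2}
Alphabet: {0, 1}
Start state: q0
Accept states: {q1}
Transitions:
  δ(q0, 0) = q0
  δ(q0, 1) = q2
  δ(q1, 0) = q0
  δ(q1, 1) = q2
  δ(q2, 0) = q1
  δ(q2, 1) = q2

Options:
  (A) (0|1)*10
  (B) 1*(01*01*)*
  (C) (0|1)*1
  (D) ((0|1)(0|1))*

Check each option against the DFA on short strings; one disagreement eliminates an option:
  (A) (0|1)*10: agrees with the DFA on every string of length ≤ 6
  (B) 1*(01*01*)*: on ε the DFA stays in q0 and rejects (q0 ∉ Accept), but the regex matches it → eliminate
  (C) (0|1)*1: on '1' the DFA goes q0 → q2 and rejects (q2 ∉ Accept), but the regex matches it → eliminate
  (D) ((0|1)(0|1))*: on ε the DFA stays in q0 and rejects (q0 ∉ Accept), but the regex matches it → eliminate
Only (A) is consistent with the DFA.
(A) (0|1)*10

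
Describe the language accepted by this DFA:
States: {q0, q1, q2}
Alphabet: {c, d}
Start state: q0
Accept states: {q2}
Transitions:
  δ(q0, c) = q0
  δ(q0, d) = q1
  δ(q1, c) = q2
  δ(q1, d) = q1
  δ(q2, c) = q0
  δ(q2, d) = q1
Testing a few strings:
  'ccc' → reject
  'ddd' → reject
  'd' → reject
  'c' → reject
State roles: q0=no suffix match; q1=one trailing d; q2=suffix is dc
All strings over {c,d} ending with dc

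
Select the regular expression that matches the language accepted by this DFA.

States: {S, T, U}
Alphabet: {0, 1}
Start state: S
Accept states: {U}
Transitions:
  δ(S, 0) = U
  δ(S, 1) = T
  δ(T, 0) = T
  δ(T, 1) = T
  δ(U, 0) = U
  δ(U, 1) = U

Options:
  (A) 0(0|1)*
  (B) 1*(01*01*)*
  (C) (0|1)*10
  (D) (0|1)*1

Check each option against the DFA on short strings; one disagreement eliminates an option:
  (A) 0(0|1)*: agrees with the DFA on every string of length ≤ 6
  (B) 1*(01*01*)*: on ε the DFA stays in S and rejects (S ∉ Accept), but the regex matches it → eliminate
  (C) (0|1)*10: on '0' the DFA goes S → U and accepts (U ∈ Accept), but the regex does not match it → eliminate
  (D) (0|1)*1: on '0' the DFA goes S → U and accepts (U ∈ Accept), but the regex does not match it → eliminate
Only (A) is consistent with the DFA.
(A) 0(0|1)*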